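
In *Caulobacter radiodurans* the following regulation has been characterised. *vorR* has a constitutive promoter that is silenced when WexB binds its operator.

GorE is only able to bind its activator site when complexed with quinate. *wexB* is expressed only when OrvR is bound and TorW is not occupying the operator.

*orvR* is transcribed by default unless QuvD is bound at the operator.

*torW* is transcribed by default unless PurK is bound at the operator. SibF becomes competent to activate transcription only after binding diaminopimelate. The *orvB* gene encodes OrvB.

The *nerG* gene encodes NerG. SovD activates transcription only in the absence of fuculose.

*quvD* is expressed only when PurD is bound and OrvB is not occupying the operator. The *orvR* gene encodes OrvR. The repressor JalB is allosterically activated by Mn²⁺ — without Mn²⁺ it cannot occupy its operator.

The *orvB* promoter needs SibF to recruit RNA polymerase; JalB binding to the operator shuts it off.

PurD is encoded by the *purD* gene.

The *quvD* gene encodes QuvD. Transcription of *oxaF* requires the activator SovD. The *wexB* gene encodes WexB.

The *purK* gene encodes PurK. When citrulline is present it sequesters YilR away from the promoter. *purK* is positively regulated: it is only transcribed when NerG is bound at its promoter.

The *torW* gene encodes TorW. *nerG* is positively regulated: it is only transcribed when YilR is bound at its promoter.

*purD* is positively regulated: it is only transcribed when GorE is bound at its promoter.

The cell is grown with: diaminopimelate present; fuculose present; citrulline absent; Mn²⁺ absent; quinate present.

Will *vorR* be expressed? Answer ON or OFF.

Diaminopimelate is present, so SibF is active.
Mn²⁺ is absent, so JalB is inactive.
No repressor is bound and SibF is active, so *orvB* is transcribed.
So OrvB is produced and active.
Quinate is present, so GorE is active.
No repressor is bound and GorE is active, so *purD* is transcribed.
So PurD is produced and active.
With repressor OrvB bound, *quvD* is not transcribed.
So QuvD is not produced.
With no repressor bound, *orvR* is transcribed.
So OrvR is produced and active.
Citrulline is absent, so YilR is active.
No repressor is bound and YilR is active, so *nerG* is transcribed.
So NerG is produced and active.
No repressor is bound and NerG is active, so *purK* is transcribed.
So PurK is produced and active.
With repressor PurK bound, *torW* is not transcribed.
So TorW is not produced.
No repressor is bound and OrvR is active, so *wexB* is transcribed.
So WexB is produced and active.
With repressor WexB bound, *vorR* is not transcribed.

OFF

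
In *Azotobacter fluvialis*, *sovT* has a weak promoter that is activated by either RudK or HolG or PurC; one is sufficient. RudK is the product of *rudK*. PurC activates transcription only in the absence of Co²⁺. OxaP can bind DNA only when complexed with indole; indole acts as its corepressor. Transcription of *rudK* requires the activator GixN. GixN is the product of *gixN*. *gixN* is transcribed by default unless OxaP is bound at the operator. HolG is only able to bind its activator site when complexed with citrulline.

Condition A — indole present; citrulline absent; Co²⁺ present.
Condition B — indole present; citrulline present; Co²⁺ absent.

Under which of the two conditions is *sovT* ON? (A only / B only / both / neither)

Condition A:
Indole is present, so OxaP is active.
With repressor OxaP bound, *gixN* is not transcribed.
So GixN is not produced.
Required activator GixN is absent, so *rudK* is not transcribed.
So RudK is not produced.
Citrulline is absent, so HolG is inactive.
Co²⁺ is present, so PurC is inactive.
No activator is available at the *sovT* promoter, so *sovT* is not transcribed.
→ *sovT* is OFF in A.
Condition B:
Indole is present, so OxaP is active.
With repressor OxaP bound, *gixN* is not transcribed.
So GixN is not produced.
Required activator GixN is absent, so *rudK* is not transcribed.
So RudK is not produced.
Citrulline is present, so HolG is active.
Co²⁺ is absent, so PurC is active.
Activator HolG is present, so *sovT* is transcribed.
→ *sovT* is ON in B.

B only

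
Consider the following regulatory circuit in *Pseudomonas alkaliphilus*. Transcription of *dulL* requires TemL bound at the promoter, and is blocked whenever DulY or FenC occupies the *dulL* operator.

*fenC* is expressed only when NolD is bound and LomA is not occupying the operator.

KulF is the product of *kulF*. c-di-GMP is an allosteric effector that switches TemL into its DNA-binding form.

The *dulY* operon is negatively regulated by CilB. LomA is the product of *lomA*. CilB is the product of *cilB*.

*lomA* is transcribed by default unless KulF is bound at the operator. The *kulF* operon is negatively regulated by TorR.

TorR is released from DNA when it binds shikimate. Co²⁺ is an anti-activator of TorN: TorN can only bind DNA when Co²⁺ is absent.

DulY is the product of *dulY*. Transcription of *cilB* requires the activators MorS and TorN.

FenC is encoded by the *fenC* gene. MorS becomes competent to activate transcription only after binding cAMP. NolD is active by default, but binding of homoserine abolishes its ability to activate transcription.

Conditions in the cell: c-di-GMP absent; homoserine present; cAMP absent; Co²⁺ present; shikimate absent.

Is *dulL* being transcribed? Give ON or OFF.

OFF

c-di-GMP is absent, so TemL is inactive.
cAMP is absent, so MorS is inactive.
Co²⁺ is present, so TorN is inactive.
Required activator MorS is absent, so *cilB* is not transcribed.
So CilB is not produced.
With no repressor bound, *dulY* is transcribed.
So DulY is produced and active.
Homoserine is present, so NolD is inactive.
Shikimate is absent, so TorR is active.
With repressor TorR bound, *kulF* is not transcribed.
So KulF is not produced.
With no repressor bound, *lomA* is transcribed.
So LomA is produced and active.
With repressor LomA bound, *fenC* is not transcribed.
So FenC is not produced.
With repressor DulY bound, *dulL* is not transcribed.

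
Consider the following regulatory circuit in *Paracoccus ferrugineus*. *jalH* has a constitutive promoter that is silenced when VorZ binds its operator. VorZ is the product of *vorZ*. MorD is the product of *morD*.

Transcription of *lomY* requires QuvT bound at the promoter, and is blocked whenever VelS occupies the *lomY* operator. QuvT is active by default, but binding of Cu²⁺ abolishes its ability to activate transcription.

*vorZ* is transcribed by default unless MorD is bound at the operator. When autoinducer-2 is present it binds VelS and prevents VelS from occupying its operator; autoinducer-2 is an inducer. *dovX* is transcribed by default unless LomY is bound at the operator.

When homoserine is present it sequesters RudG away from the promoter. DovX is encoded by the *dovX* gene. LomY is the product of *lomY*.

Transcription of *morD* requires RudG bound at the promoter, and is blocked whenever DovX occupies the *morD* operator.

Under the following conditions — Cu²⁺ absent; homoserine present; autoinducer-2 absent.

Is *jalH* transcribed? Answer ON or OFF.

Cu²⁺ is absent, so QuvT is active.
Autoinducer-2 is absent, so VelS is active.
With repressor VelS bound, *lomY* is not transcribed.
So LomY is not produced.
With no repressor bound, *dovX* is transcribed.
So DovX is produced and active.
Homoserine is present, so RudG is inactive.
With repressor DovX bound, *morD* is not transcribed.
So MorD is not produced.
With no repressor bound, *vorZ* is transcribed.
So VorZ is produced and active.
With repressor VorZ bound, *jalH* is not transcribed.

OFF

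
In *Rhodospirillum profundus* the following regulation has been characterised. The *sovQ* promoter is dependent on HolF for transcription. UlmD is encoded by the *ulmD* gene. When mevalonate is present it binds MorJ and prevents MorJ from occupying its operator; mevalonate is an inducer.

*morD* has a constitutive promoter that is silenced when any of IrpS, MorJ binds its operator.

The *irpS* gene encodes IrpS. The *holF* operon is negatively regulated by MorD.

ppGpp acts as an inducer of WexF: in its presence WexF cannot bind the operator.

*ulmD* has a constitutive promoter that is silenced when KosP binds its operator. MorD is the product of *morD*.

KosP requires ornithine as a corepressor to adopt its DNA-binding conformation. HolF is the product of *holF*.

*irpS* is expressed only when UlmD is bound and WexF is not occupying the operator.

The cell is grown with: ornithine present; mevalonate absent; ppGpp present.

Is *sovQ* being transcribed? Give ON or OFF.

ON

Ornithine is present, so KosP is active.
With repressor KosP bound, *ulmD* is not transcribed.
So UlmD is not produced.
ppGpp is present, so WexF is inactive.
Required activator UlmD is absent, so *irpS* is not transcribed.
So IrpS is not produced.
Mevalonate is absent, so MorJ is active.
With repressor MorJ bound, *morD* is not transcribed.
So MorD is not produced.
With no repressor bound, *holF* is transcribed.
So HolF is produced and active.
No repressor is bound and HolF is active, so *sovQ* is transcribed.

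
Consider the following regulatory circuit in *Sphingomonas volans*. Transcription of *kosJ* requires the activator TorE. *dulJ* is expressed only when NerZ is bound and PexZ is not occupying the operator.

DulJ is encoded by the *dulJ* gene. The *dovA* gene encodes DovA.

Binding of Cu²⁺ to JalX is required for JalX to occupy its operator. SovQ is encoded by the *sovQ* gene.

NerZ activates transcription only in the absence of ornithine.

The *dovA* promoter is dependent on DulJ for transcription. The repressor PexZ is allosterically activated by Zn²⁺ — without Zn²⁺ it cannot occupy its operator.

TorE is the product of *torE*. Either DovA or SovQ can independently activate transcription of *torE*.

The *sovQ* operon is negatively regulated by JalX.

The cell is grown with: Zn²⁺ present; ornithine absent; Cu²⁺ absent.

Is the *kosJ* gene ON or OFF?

Zn²⁺ is present, so PexZ is active.
Ornithine is absent, so NerZ is active.
With repressor PexZ bound, *dulJ* is not transcribed.
So DulJ is not produced.
Required activator DulJ is absent, so *dovA* is not transcribed.
So DovA is not produced.
Cu²⁺ is absent, so JalX is inactive.
With no repressor bound, *sovQ* is transcribed.
So SovQ is produced and active.
Activator SovQ is present, so *torE* is transcribed.
So TorE is produced and active.
No repressor is bound and TorE is active, so *kosJ* is transcribed.

ON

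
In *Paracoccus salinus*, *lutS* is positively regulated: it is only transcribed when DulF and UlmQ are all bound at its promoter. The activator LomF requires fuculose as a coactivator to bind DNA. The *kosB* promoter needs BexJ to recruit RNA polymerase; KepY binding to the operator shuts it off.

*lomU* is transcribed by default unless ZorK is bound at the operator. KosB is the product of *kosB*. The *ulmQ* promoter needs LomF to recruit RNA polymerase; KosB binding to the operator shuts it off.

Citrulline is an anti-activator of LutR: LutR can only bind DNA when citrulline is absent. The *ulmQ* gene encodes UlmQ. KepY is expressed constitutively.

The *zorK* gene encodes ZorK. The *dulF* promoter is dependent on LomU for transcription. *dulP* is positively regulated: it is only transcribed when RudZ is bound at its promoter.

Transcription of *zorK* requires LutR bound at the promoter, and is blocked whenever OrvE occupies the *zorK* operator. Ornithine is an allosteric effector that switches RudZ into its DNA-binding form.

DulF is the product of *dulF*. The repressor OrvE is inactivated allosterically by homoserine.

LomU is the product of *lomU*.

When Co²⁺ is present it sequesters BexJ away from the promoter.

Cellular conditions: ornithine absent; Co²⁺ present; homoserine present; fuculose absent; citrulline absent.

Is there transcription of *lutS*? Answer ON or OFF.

OFF

Homoserine is present, so OrvE is inactive.
Citrulline is absent, so LutR is active.
No repressor is bound and LutR is active, so *zorK* is transcribed.
So ZorK is produced and active.
With repressor ZorK bound, *lomU* is not transcribed.
So LomU is not produced.
Required activator LomU is absent, so *dulF* is not transcribed.
So DulF is not produced.
Fuculose is absent, so LomF is inactive.
KepY is produced constitutively and is active.
Co²⁺ is present, so BexJ is inactive.
With repressor KepY bound, *kosB* is not transcribed.
So KosB is not produced.
Required activator LomF is absent, so *ulmQ* is not transcribed.
So UlmQ is not produced.
Required activator DulF is absent, so *lutS* is not transcribed.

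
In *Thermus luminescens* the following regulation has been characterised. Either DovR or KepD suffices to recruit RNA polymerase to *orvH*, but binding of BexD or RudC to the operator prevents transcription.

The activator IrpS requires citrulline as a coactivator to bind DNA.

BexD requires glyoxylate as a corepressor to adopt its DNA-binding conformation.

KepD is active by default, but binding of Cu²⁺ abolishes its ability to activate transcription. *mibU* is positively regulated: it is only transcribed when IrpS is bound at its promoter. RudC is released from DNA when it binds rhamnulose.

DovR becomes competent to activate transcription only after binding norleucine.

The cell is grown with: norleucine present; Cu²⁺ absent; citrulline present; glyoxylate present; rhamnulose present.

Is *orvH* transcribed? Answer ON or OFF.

Norleucine is present, so DovR is active.
Glyoxylate is present, so BexD is active.
Cu²⁺ is absent, so KepD is active.
Rhamnulose is present, so RudC is inactive.
With repressor BexD bound, *orvH* is not transcribed.

OFF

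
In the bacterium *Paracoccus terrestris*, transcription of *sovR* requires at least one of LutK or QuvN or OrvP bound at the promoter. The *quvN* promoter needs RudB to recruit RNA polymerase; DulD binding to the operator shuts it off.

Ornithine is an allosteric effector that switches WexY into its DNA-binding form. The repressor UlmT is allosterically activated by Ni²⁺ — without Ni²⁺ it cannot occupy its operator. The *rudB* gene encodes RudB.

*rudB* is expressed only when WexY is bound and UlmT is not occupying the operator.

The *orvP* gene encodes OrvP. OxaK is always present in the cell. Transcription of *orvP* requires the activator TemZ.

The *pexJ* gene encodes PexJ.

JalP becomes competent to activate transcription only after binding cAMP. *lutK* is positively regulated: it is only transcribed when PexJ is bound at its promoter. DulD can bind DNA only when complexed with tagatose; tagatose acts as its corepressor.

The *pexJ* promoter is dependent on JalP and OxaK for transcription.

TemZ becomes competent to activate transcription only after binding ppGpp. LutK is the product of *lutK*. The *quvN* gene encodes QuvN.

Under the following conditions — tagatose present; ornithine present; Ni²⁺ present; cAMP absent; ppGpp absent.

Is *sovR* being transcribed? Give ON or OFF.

OFF

cAMP is absent, so JalP is inactive.
OxaK is produced constitutively and is active.
Required activator JalP is absent, so *pexJ* is not transcribed.
So PexJ is not produced.
Required activator PexJ is absent, so *lutK* is not transcribed.
So LutK is not produced.
Ornithine is present, so WexY is active.
Ni²⁺ is present, so UlmT is active.
With repressor UlmT bound, *rudB* is not transcribed.
So RudB is not produced.
Tagatose is present, so DulD is active.
With repressor DulD bound, *quvN* is not transcribed.
So QuvN is not produced.
ppGpp is absent, so TemZ is inactive.
Required activator TemZ is absent, so *orvP* is not transcribed.
So OrvP is not produced.
No activator is available at the *sovR* promoter, so *sovR* is not transcribed.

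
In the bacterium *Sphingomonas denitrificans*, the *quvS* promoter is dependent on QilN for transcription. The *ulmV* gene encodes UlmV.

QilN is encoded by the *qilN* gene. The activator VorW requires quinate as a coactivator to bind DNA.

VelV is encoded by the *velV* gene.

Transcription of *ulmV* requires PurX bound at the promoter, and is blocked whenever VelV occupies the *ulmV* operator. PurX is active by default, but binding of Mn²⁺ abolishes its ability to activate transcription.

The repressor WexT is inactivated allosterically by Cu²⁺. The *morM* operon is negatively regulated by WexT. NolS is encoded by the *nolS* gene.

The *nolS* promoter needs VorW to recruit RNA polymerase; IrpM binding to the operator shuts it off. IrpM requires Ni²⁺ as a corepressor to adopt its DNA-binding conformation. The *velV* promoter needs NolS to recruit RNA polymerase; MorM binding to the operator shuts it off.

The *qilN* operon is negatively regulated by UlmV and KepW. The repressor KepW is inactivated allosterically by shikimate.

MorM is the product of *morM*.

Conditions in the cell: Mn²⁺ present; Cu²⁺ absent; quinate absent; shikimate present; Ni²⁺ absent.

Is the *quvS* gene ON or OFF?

ON

Cu²⁺ is absent, so WexT is active.
With repressor WexT bound, *morM* is not transcribed.
So MorM is not produced.
Ni²⁺ is absent, so IrpM is inactive.
Quinate is absent, so VorW is inactive.
Required activator VorW is absent, so *nolS* is not transcribed.
So NolS is not produced.
Required activator NolS is absent, so *velV* is not transcribed.
So VelV is not produced.
Mn²⁺ is present, so PurX is inactive.
Required activator PurX is absent, so *ulmV* is not transcribed.
So UlmV is not produced.
Shikimate is present, so KepW is inactive.
With no repressor bound, *qilN* is transcribed.
So QilN is produced and active.
No repressor is bound and QilN is active, so *quvS* is transcribed.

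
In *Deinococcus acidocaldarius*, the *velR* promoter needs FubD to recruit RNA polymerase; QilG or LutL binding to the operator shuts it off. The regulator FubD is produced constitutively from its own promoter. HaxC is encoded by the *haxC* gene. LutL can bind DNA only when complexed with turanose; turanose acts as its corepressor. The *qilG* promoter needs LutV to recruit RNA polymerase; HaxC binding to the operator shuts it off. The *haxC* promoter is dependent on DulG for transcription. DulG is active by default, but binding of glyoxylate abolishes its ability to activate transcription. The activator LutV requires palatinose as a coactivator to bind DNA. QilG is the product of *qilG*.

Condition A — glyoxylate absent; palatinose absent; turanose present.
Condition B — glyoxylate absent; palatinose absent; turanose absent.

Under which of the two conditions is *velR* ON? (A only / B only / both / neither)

B only

Condition A:
Glyoxylate is absent, so DulG is active.
No repressor is bound and DulG is active, so *haxC* is transcribed.
So HaxC is produced and active.
Palatinose is absent, so LutV is inactive.
With repressor HaxC bound, *qilG* is not transcribed.
So QilG is not produced.
Turanose is present, so LutL is active.
FubD is produced constitutively and is active.
With repressor LutL bound, *velR* is not transcribed.
→ *velR* is OFF in A.
Condition B:
Glyoxylate is absent, so DulG is active.
No repressor is bound and DulG is active, so *haxC* is transcribed.
So HaxC is produced and active.
Palatinose is absent, so LutV is inactive.
With repressor HaxC bound, *qilG* is not transcribed.
So QilG is not produced.
Turanose is absent, so LutL is inactive.
FubD is produced constitutively and is active.
No repressor is bound and FubD is active, so *velR* is transcribed.
→ *velR* is ON in B.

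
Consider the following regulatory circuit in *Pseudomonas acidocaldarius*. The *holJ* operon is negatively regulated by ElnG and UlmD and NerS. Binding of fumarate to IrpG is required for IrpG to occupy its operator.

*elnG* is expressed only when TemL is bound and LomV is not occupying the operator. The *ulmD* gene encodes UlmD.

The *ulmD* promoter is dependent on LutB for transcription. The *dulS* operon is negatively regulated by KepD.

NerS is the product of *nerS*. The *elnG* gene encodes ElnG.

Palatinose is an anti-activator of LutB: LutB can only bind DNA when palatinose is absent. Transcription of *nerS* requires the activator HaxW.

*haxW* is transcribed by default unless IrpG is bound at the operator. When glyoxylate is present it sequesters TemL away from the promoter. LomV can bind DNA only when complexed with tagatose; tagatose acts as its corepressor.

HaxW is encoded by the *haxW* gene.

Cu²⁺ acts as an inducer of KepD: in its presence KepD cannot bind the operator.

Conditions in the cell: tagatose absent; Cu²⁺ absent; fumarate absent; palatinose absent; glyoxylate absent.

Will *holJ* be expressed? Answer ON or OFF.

Tagatose is absent, so LomV is inactive.
Glyoxylate is absent, so TemL is active.
No repressor is bound and TemL is active, so *elnG* is transcribed.
So ElnG is produced and active.
Palatinose is absent, so LutB is active.
No repressor is bound and LutB is active, so *ulmD* is transcribed.
So UlmD is produced and active.
Fumarate is absent, so IrpG is inactive.
With no repressor bound, *haxW* is transcribed.
So HaxW is produced and active.
No repressor is bound and HaxW is active, so *nerS* is transcribed.
So NerS is produced and active.
With repressor ElnG bound, *holJ* is not transcribed.

OFF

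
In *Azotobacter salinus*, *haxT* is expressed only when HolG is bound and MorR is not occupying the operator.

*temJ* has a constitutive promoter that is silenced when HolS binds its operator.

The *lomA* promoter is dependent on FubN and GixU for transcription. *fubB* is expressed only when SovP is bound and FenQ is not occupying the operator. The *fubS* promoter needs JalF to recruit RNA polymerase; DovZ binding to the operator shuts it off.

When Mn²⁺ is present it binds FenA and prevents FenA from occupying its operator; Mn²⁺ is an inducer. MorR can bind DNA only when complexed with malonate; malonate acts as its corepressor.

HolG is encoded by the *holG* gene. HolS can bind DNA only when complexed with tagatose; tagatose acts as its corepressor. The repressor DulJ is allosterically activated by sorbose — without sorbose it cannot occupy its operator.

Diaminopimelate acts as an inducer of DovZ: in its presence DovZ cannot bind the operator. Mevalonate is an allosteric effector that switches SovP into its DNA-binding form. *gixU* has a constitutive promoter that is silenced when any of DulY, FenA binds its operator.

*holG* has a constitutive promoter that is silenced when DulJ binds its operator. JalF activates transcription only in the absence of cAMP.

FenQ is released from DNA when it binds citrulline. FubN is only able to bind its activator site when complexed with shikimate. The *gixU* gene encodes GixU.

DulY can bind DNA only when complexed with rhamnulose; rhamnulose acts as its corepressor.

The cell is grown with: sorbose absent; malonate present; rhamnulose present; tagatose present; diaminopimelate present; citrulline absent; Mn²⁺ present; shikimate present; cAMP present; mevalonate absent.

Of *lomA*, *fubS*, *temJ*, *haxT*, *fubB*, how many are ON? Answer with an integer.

0

Shikimate is present, so FubN is active.
Rhamnulose is present, so DulY is active.
Mn²⁺ is present, so FenA is inactive.
With repressor DulY bound, *gixU* is not transcribed.
So GixU is not produced.
Required activator GixU is absent, so *lomA* is not transcribed.
→ *lomA* is OFF.
cAMP is present, so JalF is inactive.
Diaminopimelate is present, so DovZ is inactive.
Required activator JalF is absent, so *fubS* is not transcribed.
→ *fubS* is OFF.
Tagatose is present, so HolS is active.
With repressor HolS bound, *temJ* is not transcribed.
→ *temJ* is OFF.
Malonate is present, so MorR is active.
Sorbose is absent, so DulJ is inactive.
With no repressor bound, *holG* is transcribed.
So HolG is produced and active.
With repressor MorR bound, *haxT* is not transcribed.
→ *haxT* is OFF.
Citrulline is absent, so FenQ is active.
Mevalonate is absent, so SovP is inactive.
With repressor FenQ bound, *fubB* is not transcribed.
→ *fubB* is OFF.
0 of the 5 genes are transcribed.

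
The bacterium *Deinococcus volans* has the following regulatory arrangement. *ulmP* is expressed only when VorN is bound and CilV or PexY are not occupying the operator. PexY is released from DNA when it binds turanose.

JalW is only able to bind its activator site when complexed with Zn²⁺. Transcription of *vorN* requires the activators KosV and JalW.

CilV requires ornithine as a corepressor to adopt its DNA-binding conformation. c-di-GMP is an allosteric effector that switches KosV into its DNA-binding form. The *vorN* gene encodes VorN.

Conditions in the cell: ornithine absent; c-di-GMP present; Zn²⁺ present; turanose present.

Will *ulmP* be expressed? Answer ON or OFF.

Ornithine is absent, so CilV is inactive.
c-di-GMP is present, so KosV is active.
Zn²⁺ is present, so JalW is active.
No repressor is bound and KosV and JalW are active, so *vorN* is transcribed.
So VorN is produced and active.
Turanose is present, so PexY is inactive.
No repressor is bound and VorN is active, so *ulmP* is transcribed.

ON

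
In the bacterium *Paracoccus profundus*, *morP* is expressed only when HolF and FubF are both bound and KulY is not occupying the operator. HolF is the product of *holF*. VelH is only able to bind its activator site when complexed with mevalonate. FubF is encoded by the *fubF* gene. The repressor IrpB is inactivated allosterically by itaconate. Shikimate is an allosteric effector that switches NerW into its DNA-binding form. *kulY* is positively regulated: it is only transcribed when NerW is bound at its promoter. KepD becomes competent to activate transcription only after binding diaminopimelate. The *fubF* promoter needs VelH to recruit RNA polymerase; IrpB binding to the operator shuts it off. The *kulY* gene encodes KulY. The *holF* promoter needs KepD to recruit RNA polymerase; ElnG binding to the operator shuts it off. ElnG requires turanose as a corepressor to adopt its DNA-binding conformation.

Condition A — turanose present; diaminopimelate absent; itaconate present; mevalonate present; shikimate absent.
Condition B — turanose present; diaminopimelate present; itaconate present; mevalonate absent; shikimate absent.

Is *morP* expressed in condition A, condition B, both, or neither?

neither

Condition A:
Turanose is present, so ElnG is active.
Diaminopimelate is absent, so KepD is inactive.
With repressor ElnG bound, *holF* is not transcribed.
So HolF is not produced.
Itaconate is present, so IrpB is inactive.
Mevalonate is present, so VelH is active.
No repressor is bound and VelH is active, so *fubF* is transcribed.
So FubF is produced and active.
Shikimate is absent, so NerW is inactive.
Required activator NerW is absent, so *kulY* is not transcribed.
So KulY is not produced.
Required activator HolF is absent, so *morP* is not transcribed.
→ *morP* is OFF in A.
Condition B:
Turanose is present, so ElnG is active.
Diaminopimelate is present, so KepD is active.
With repressor ElnG bound, *holF* is not transcribed.
So HolF is not produced.
Itaconate is present, so IrpB is inactive.
Mevalonate is absent, so VelH is inactive.
Required activator VelH is absent, so *fubF* is not transcribed.
So FubF is not produced.
Shikimate is absent, so NerW is inactive.
Required activator NerW is absent, so *kulY* is not transcribed.
So KulY is not produced.
Required activator HolF is absent, so *morP* is not transcribed.
→ *morP* is OFF in B.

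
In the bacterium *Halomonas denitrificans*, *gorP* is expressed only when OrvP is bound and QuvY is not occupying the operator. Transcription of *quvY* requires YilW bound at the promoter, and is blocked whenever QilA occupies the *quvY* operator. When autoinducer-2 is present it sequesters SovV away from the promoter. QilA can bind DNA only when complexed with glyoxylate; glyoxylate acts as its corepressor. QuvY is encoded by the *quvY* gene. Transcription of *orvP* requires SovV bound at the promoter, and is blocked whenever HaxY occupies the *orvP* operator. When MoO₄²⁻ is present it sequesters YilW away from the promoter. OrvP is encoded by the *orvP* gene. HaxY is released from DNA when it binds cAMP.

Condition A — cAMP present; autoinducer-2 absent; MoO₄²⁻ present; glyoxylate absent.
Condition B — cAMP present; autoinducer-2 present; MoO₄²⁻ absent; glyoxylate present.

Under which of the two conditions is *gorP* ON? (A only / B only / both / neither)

Condition A:
cAMP is present, so HaxY is inactive.
Autoinducer-2 is absent, so SovV is active.
No repressor is bound and SovV is active, so *orvP* is transcribed.
So OrvP is produced and active.
MoO₄²⁻ is present, so YilW is inactive.
Glyoxylate is absent, so QilA is inactive.
Required activator YilW is absent, so *quvY* is not transcribed.
So QuvY is not produced.
No repressor is bound and OrvP is active, so *gorP* is transcribed.
→ *gorP* is ON in A.
Condition B:
cAMP is present, so HaxY is inactive.
Autoinducer-2 is present, so SovV is inactive.
Required activator SovV is absent, so *orvP* is not transcribed.
So OrvP is not produced.
MoO₄²⁻ is absent, so YilW is active.
Glyoxylate is present, so QilA is active.
With repressor QilA bound, *quvY* is not transcribed.
So QuvY is not produced.
Required activator OrvP is absent, so *gorP* is not transcribed.
→ *gorP* is OFF in B.

A only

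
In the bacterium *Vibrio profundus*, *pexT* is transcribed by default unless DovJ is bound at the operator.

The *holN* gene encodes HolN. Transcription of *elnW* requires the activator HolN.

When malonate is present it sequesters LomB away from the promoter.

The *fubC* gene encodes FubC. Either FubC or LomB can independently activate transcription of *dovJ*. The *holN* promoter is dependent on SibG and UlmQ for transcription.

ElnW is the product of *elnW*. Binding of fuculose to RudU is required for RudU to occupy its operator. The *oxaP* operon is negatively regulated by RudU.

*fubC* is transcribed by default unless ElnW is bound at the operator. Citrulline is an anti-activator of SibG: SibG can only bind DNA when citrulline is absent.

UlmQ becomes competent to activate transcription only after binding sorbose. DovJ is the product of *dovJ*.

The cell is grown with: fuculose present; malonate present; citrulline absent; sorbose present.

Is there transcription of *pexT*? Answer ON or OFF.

Citrulline is absent, so SibG is active.
Sorbose is present, so UlmQ is active.
No repressor is bound and SibG and UlmQ are active, so *holN* is transcribed.
So HolN is produced and active.
No repressor is bound and HolN is active, so *elnW* is transcribed.
So ElnW is produced and active.
With repressor ElnW bound, *fubC* is not transcribed.
So FubC is not produced.
Malonate is present, so LomB is inactive.
No activator is available at the *dovJ* promoter, so *dovJ* is not transcribed.
So DovJ is not produced.
With no repressor bound, *pexT* is transcribed.

ON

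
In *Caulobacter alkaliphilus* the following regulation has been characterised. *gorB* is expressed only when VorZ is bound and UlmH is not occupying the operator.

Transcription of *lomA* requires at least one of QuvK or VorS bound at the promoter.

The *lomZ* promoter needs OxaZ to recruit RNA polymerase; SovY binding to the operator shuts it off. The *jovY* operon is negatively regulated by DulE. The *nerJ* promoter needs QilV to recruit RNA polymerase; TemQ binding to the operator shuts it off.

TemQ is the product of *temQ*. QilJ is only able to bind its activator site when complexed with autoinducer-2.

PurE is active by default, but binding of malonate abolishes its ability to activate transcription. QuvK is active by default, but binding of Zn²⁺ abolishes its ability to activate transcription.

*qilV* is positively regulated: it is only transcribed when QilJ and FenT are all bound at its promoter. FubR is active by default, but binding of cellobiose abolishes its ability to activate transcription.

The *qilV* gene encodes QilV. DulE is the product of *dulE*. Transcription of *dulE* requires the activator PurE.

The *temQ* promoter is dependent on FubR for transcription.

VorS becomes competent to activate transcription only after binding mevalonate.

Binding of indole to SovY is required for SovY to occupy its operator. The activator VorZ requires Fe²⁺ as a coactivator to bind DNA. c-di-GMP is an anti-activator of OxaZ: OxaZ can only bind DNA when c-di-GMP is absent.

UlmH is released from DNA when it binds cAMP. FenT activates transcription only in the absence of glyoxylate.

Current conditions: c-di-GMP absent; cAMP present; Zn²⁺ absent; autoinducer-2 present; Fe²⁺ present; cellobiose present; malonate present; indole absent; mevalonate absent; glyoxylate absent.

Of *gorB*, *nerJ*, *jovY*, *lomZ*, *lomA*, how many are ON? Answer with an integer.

Fe²⁺ is present, so VorZ is active.
cAMP is present, so UlmH is inactive.
No repressor is bound and VorZ is active, so *gorB* is transcribed.
→ *gorB* is ON.
Autoinducer-2 is present, so QilJ is active.
Glyoxylate is absent, so FenT is active.
No repressor is bound and QilJ and FenT are active, so *qilV* is transcribed.
So QilV is produced and active.
Cellobiose is present, so FubR is inactive.
Required activator FubR is absent, so *temQ* is not transcribed.
So TemQ is not produced.
No repressor is bound and QilV is active, so *nerJ* is transcribed.
→ *nerJ* is ON.
Malonate is present, so PurE is inactive.
Required activator PurE is absent, so *dulE* is not transcribed.
So DulE is not produced.
With no repressor bound, *jovY* is transcribed.
→ *jovY* is ON.
Indole is absent, so SovY is inactive.
c-di-GMP is absent, so OxaZ is active.
No repressor is bound and OxaZ is active, so *lomZ* is transcribed.
→ *lomZ* is ON.
Zn²⁺ is absent, so QuvK is active.
Mevalonate is absent, so VorS is inactive.
Activator QuvK is present, so *lomA* is transcribed.
→ *lomA* is ON.
5 of the 5 genes are transcribed.

5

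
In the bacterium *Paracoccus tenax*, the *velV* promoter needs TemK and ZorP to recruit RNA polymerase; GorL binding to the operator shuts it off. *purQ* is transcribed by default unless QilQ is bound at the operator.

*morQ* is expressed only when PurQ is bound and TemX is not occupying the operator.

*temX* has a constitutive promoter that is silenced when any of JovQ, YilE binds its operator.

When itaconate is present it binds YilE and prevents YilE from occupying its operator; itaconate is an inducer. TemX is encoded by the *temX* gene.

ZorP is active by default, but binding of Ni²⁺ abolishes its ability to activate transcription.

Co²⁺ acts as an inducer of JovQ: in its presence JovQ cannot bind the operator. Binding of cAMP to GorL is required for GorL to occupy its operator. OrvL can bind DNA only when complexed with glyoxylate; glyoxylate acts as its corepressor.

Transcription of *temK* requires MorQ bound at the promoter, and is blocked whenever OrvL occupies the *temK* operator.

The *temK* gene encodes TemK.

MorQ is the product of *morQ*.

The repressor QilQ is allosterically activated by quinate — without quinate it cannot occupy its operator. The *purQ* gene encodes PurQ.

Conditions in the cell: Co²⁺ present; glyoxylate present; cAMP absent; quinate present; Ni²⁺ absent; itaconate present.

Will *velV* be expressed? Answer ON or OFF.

Co²⁺ is present, so JovQ is inactive.
Itaconate is present, so YilE is inactive.
With no repressor bound, *temX* is transcribed.
So TemX is produced and active.
Quinate is present, so QilQ is active.
With repressor QilQ bound, *purQ* is not transcribed.
So PurQ is not produced.
With repressor TemX bound, *morQ* is not transcribed.
So MorQ is not produced.
Glyoxylate is present, so OrvL is active.
With repressor OrvL bound, *temK* is not transcribed.
So TemK is not produced.
cAMP is absent, so GorL is inactive.
Ni²⁺ is absent, so ZorP is active.
Required activator TemK is absent, so *velV* is not transcribed.

OFF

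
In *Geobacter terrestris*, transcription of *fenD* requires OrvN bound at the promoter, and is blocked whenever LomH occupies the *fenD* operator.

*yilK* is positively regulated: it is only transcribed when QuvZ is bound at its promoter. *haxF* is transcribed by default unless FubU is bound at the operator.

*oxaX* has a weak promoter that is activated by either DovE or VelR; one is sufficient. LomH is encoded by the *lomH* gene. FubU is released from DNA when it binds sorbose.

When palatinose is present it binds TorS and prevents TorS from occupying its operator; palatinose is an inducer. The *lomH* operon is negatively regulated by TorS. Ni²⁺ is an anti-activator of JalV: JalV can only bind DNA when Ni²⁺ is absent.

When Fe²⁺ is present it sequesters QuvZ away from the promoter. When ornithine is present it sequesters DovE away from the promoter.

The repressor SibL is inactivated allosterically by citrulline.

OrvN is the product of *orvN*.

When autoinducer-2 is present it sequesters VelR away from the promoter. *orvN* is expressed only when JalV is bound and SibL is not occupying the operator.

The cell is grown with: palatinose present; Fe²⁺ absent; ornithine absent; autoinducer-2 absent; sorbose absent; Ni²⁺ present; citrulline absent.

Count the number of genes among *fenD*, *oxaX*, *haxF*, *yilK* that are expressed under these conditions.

2

Palatinose is present, so TorS is inactive.
With no repressor bound, *lomH* is transcribed.
So LomH is produced and active.
Ni²⁺ is present, so JalV is inactive.
Citrulline is absent, so SibL is active.
With repressor SibL bound, *orvN* is not transcribed.
So OrvN is not produced.
With repressor LomH bound, *fenD* is not transcribed.
→ *fenD* is OFF.
Ornithine is absent, so DovE is active.
Autoinducer-2 is absent, so VelR is active.
Activator DovE is present, so *oxaX* is transcribed.
→ *oxaX* is ON.
Sorbose is absent, so FubU is active.
With repressor FubU bound, *haxF* is not transcribed.
→ *haxF* is OFF.
Fe²⁺ is absent, so QuvZ is active.
No repressor is bound and QuvZ is active, so *yilK* is transcribed.
→ *yilK* is ON.
2 of the 4 genes are transcribed.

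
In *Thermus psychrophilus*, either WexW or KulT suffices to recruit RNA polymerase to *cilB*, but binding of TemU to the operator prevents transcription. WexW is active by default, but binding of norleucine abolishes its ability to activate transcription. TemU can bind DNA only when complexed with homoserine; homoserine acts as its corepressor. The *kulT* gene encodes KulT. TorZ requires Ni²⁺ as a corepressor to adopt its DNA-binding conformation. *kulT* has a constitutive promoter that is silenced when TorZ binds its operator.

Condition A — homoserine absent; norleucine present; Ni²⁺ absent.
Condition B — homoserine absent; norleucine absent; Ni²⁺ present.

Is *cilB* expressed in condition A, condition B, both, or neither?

both

Condition A:
Homoserine is absent, so TemU is inactive.
Norleucine is present, so WexW is inactive.
Ni²⁺ is absent, so TorZ is inactive.
With no repressor bound, *kulT* is transcribed.
So KulT is produced and active.
Activator KulT is present, so *cilB* is transcribed.
→ *cilB* is ON in A.
Condition B:
Homoserine is absent, so TemU is inactive.
Norleucine is absent, so WexW is active.
Ni²⁺ is present, so TorZ is active.
With repressor TorZ bound, *kulT* is not transcribed.
So KulT is not produced.
Activator WexW is present, so *cilB* is transcribed.
→ *cilB* is ON in B.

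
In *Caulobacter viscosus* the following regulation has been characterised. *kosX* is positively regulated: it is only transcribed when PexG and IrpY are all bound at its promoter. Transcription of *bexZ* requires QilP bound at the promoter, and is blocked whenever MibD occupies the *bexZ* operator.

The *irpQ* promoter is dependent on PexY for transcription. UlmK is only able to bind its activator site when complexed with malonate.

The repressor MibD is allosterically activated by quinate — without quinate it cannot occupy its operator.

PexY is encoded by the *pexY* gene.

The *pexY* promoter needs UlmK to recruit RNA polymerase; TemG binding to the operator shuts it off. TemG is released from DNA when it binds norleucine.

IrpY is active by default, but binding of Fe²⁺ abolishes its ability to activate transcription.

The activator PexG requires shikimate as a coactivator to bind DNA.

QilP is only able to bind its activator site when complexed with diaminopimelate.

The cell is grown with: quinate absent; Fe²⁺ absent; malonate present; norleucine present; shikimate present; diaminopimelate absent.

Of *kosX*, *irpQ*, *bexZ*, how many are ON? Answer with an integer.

Shikimate is present, so PexG is active.
Fe²⁺ is absent, so IrpY is active.
No repressor is bound and PexG and IrpY are active, so *kosX* is transcribed.
→ *kosX* is ON.
Norleucine is present, so TemG is inactive.
Malonate is present, so UlmK is active.
No repressor is bound and UlmK is active, so *pexY* is transcribed.
So PexY is produced and active.
No repressor is bound and PexY is active, so *irpQ* is transcribed.
→ *irpQ* is ON.
Quinate is absent, so MibD is inactive.
Diaminopimelate is absent, so QilP is inactive.
Required activator QilP is absent, so *bexZ* is not transcribed.
→ *bexZ* is OFF.
2 of the 3 genes are transcribed.

2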